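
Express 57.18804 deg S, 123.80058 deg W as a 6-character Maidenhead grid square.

CD82ct

Shift to the Maidenhead origin (180°W, 90°S): lon 56.1994, lat 32.8120.
Field: lon ⌊56.1994/20⌋ = 2 → C; lat ⌊32.8120/10⌋ = 3 → D.
Square: lon ⌊16.1994/2⌋ = 8; lat ⌊2.8120/1⌋ = 2.
Subsquare: lon ⌊0.1994/0.0833333⌋ = 2 → c; lat ⌊0.8120/0.0416667⌋ = 19 → t.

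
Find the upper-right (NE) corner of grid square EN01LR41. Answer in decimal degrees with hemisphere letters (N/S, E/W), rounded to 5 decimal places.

Field E=4, N=13: +4·20° lon, +13·10° lat → SW at lon -100°, lat 40°.
Square 0, 1: +0·2° lon, +1·1° lat → SW at lon -100°, lat 41°.
Subsquare l=11, r=17: +11·0.0833333° lon, +17·0.0416667° lat → SW at lon -99.0833°, lat 41.7083°.
Extended square 4, 1: +4·0.00833333° lon, +1·0.00416667° lat → SW at lon -99.05°, lat 41.7125°.
Cell spans 0.00833333° lon × 0.00416667° lat. NE corner is SW corner plus one full cell.
latitude 41.71667° N, longitude 99.04167° W.

41.71667° N, 99.04167° W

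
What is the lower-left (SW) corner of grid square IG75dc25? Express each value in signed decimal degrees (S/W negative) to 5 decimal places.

-24.89583, -5.73333

Field I=8, G=6: +8·20° lon, +6·10° lat → SW at lon -20°, lat -30°.
Square 7, 5: +7·2° lon, +5·1° lat → SW at lon -6°, lat -25°.
Subsquare d=3, c=2: +3·0.0833333° lon, +2·0.0416667° lat → SW at lon -5.75°, lat -24.9167°.
Extended square 2, 5: +2·0.00833333° lon, +5·0.00416667° lat → SW at lon -5.73333°, lat -24.8958°.
latitude -24.89583, longitude -5.73333.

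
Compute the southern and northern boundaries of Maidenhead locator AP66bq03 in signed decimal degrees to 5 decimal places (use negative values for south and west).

66.67917, 66.68333

Field A=0, P=15: +0·20° lon, +15·10° lat → SW at lon -180°, lat 60°.
Square 6, 6: +6·2° lon, +6·1° lat → SW at lon -168°, lat 66°.
Subsquare b=1, q=16: +1·0.0833333° lon, +16·0.0416667° lat → SW at lon -167.917°, lat 66.6667°.
Extended square 0, 3: +0·0.00833333° lon, +3·0.00416667° lat → SW at lon -167.917°, lat 66.6792°.
Cell spans 0.00833333° lon × 0.00416667° lat.
south 66.67917, north 66.68333.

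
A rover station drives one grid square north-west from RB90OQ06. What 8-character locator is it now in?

Longitude extended square 0; −1 → -1, wraps to 9, carry into subsquare.
Longitude subsquare o = 14; −1 → 13 = n.
Latitude extended square 6; +1 → 7.

RB90nq97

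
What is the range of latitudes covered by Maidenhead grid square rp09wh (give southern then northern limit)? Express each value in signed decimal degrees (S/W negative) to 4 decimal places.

Field R=17, P=15: +17·20° lon, +15·10° lat → SW at lon 160°, lat 60°.
Square 0, 9: +0·2° lon, +9·1° lat → SW at lon 160°, lat 69°.
Subsquare w=22, h=7: +22·0.0833333° lon, +7·0.0416667° lat → SW at lon 161.833°, lat 69.2917°.
Cell spans 0.0833333° lon × 0.0416667° lat.
south 69.2917, north 69.3333.

69.2917, 69.3333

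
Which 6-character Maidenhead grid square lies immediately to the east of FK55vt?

Longitude subsquare v = 21; +1 → 22 = w.
The latitude characters are unchanged.

FK55wt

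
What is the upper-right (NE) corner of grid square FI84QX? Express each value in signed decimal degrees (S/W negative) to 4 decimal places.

-5.0000, -62.5833

Field F=5, I=8: +5·20° lon, +8·10° lat → SW at lon -80°, lat -10°.
Square 8, 4: +8·2° lon, +4·1° lat → SW at lon -64°, lat -6°.
Subsquare q=16, x=23: +16·0.0833333° lon, +23·0.0416667° lat → SW at lon -62.6667°, lat -5.04167°.
Cell spans 0.0833333° lon × 0.0416667° lat. NE corner is SW corner plus one full cell.
latitude -5.0000, longitude -62.5833.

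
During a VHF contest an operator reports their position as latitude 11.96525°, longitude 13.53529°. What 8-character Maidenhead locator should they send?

JK61sx41

Shift to the Maidenhead origin (180°W, 90°S): lon 193.53529, lat 101.96525.
Field: 193.53529/20 → 9 → J, 101.96525/10 → 10 → K; chars JK.
Square: 13.53529/2 → 6, 1.96525/1 → 1; chars 61.
Subsquare: 1.53529/0.0833333 → 18 → s, 0.96525/0.0416667 → 23 → x; chars sx.
Extended square: 0.03529/0.00833333 → 4, 0.00692/0.00416667 → 1; chars 41.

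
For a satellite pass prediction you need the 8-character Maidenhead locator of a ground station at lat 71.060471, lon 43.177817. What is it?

LQ11ob14

Shift to the Maidenhead origin (180°W, 90°S): lon 223.17782, lat 161.06047.
Field: 223.17782/20 → 11 → L, 161.06047/10 → 16 → Q; chars LQ.
Square: 3.17782/2 → 1, 1.06047/1 → 1; chars 11.
Subsquare: 1.17782/0.0833333 → 14 → o, 0.06047/0.0416667 → 1 → b; chars ob.
Extended square: 0.01115/0.00833333 → 1, 0.01880/0.00416667 → 4; chars 14.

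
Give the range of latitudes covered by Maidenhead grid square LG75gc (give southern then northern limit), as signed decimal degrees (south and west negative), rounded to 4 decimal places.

Field L=11, G=6: +11·20° lon, +6·10° lat → SW at lon 40°, lat -30°.
Square 7, 5: +7·2° lon, +5·1° lat → SW at lon 54°, lat -25°.
Subsquare g=6, c=2: +6·0.0833333° lon, +2·0.0416667° lat → SW at lon 54.5°, lat -24.9167°.
Cell spans 0.0833333° lon × 0.0416667° lat.
south -24.9167, north -24.8750.

-24.9167, -24.8750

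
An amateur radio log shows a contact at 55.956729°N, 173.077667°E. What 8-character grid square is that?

RO65mw99

Add 180° to longitude and 90° to latitude: 353.07767, 145.95673.
Field: 353.07767/20 → 17 → R, 145.95673/10 → 14 → O; chars RO.
Square: 13.07767/2 → 6, 5.95673/1 → 5; chars 65.
Subsquare: 1.07767/0.0833333 → 12 → m, 0.95673/0.0416667 → 22 → w; chars mw.
Extended square: 0.07767/0.00833333 → 9, 0.04006/0.00416667 → 9; chars 99.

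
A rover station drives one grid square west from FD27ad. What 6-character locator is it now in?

FD17xd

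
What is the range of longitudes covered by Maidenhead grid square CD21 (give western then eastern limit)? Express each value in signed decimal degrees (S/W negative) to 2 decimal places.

-136.00, -134.00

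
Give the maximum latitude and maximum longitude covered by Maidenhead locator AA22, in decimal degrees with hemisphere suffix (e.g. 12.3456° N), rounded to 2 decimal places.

87.00° S, 174.00° W

Field A=0, A=0: +0·20° lon, +0·10° lat → SW at lon -180°, lat -90°.
Square 2, 2: +2·2° lon, +2·1° lat → SW at lon -176°, lat -88°.
Cell spans 2° lon × 1° lat. NE corner is SW corner plus one full cell.
latitude 87.00° S, longitude 174.00° W.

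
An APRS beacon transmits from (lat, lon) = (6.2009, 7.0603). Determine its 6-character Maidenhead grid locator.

Shift to the Maidenhead origin (180°W, 90°S): lon 187.0603, lat 96.2009.
Field (20°×10°, letters A–R): 187.0603/20 → 9 → J, 96.2009/10 → 9 → J; chars JJ.
Square (2°×1°, digits 0–9): 7.0603/2 → 3, 6.2009/1 → 6; chars 36.
Subsquare (5′×2.5′, letters a–x): 1.0603/0.0833333 → 12 → m, 0.2009/0.0416667 → 4 → e; chars me.

JJ36me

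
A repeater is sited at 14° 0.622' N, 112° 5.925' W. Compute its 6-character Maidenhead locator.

DK34wa

Offset from 180°W / 90°S: lon 67.9013°, lat 104.0104°.
Field (20°×10°, letters A–R): 67.9013/20 → 3 → D, 104.0104/10 → 10 → K; chars DK.
Square (2°×1°, digits 0–9): 7.9013/2 → 3, 4.0104/1 → 4; chars 34.
Subsquare (5′×2.5′, letters a–x): 1.9013/0.0833333 → 22 → w, 0.0104/0.0416667 → 0 → a; chars wa.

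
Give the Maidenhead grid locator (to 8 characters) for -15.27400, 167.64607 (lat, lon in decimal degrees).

Offset from 180°W / 90°S: lon 347.64607°, lat 74.72600°.
Field: lon ⌊347.64607/20⌋ = 17 → R; lat ⌊74.72600/10⌋ = 7 → H.
Square: lon ⌊7.64607/2⌋ = 3; lat ⌊4.72600/1⌋ = 4.
Subsquare: lon ⌊1.64607/0.0833333⌋ = 19 → t; lat ⌊0.72600/0.0416667⌋ = 17 → r.
Extended square: lon ⌊0.06274/0.00833333⌋ = 7; lat ⌊0.01767/0.00416667⌋ = 4.

RH34tr74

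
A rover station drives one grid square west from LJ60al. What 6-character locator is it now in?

Longitude subsquare a = 0; −1 → -1, wraps to 23 = x, carry into square.
Longitude square 6; −1 → 5.
The latitude characters are unchanged.

LJ50xl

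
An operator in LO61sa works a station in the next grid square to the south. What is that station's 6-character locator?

LO60sx

Latitude subsquare a = 0; −1 → -1, wraps to 23 = x, carry into square.
Latitude square 1; −1 → 0.
The longitude characters are unchanged.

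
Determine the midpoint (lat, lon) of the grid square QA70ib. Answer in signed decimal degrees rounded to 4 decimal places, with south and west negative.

-89.9375, 154.7083

Field Q=16, A=0: +16·20° lon, +0·10° lat → SW at lon 140°, lat -90°.
Square 7, 0: +7·2° lon, +0·1° lat → SW at lon 154°, lat -90°.
Subsquare i=8, b=1: +8·0.0833333° lon, +1·0.0416667° lat → SW at lon 154.667°, lat -89.9583°.
Cell spans 0.0833333° lon × 0.0416667° lat. Centre is SW corner plus half of each.
latitude -89.9375, longitude 154.7083.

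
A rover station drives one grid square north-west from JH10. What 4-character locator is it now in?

JH01

Longitude square 1; −1 → 0.
Latitude square 0; +1 → 1.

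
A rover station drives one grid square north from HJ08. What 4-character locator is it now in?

HJ09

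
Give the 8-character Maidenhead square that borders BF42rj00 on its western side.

BF42qj90

Longitude extended square 0; −1 → -1, wraps to 9, carry into subsquare.
Longitude subsquare r = 17; −1 → 16 = q.
The latitude characters are unchanged.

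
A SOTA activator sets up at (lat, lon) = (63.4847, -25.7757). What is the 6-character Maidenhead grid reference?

Offset from 180°W / 90°S: lon 154.2243°, lat 153.4847°.
Field: 154.2243/20 → 7 → H, 153.4847/10 → 15 → P; chars HP.
Square: 14.2243/2 → 7, 3.4847/1 → 3; chars 73.
Subsquare: 0.2243/0.0833333 → 2 → c, 0.4847/0.0416667 → 11 → l; chars cl.

HP73cl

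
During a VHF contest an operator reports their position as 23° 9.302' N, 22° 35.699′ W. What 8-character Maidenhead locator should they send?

Add 180° to longitude and 90° to latitude: 157.40502, 113.15503.
Field: lon ⌊157.40502/20⌋ = 7 → H; lat ⌊113.15503/10⌋ = 11 → L.
Square: lon ⌊17.40502/2⌋ = 8; lat ⌊3.15503/1⌋ = 3.
Subsquare: lon ⌊1.40502/0.0833333⌋ = 16 → q; lat ⌊0.15503/0.0416667⌋ = 3 → d.
Extended square: lon ⌊0.07168/0.00833333⌋ = 8; lat ⌊0.03003/0.00416667⌋ = 7.

HL83qd87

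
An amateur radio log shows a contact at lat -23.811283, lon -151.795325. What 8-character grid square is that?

BG46ce45

Add 180° to longitude and 90° to latitude: 28.20468, 66.18872.
Field: lon ⌊28.20468/20⌋ = 1 → B; lat ⌊66.18872/10⌋ = 6 → G.
Square: lon ⌊8.20468/2⌋ = 4; lat ⌊6.18872/1⌋ = 6.
Subsquare: lon ⌊0.20468/0.0833333⌋ = 2 → c; lat ⌊0.18872/0.0416667⌋ = 4 → e.
Extended square: lon ⌊0.03801/0.00833333⌋ = 4; lat ⌊0.02205/0.00416667⌋ = 5.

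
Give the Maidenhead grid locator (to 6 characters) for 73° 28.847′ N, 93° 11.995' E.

NQ63ol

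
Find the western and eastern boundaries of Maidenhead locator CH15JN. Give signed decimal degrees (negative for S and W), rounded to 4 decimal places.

Field C=2, H=7: +2·20° lon, +7·10° lat → SW at lon -140°, lat -20°.
Square 1, 5: +1·2° lon, +5·1° lat → SW at lon -138°, lat -15°.
Subsquare j=9, n=13: +9·0.0833333° lon, +13·0.0416667° lat → SW at lon -137.25°, lat -14.4583°.
Cell spans 0.0833333° lon × 0.0416667° lat.
west -137.2500, east -137.1667.

-137.2500, -137.1667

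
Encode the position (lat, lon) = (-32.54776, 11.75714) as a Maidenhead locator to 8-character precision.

JF57vk08

Shift to the Maidenhead origin (180°W, 90°S): lon 191.75714, lat 57.45224.
Field (20°×10°, letters A–R): lon ⌊191.75714/20⌋ = 9 → J; lat ⌊57.45224/10⌋ = 5 → F.
Square (2°×1°, digits 0–9): lon ⌊11.75714/2⌋ = 5; lat ⌊7.45224/1⌋ = 7.
Subsquare (5′×2.5′, letters a–x): lon ⌊1.75714/0.0833333⌋ = 21 → v; lat ⌊0.45224/0.0416667⌋ = 10 → k.
Extended square (30″×15″, digits 0–9): lon ⌊0.00714/0.00833333⌋ = 0; lat ⌊0.03557/0.00416667⌋ = 8.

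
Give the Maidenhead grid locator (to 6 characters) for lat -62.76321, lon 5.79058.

JC27vf

Offset from 180°W / 90°S: lon 185.7906°, lat 27.2368°.
Field (20°×10°, letters A–R): 185.7906/20 → 9 → J, 27.2368/10 → 2 → C; chars JC.
Square (2°×1°, digits 0–9): 5.7906/2 → 2, 7.2368/1 → 7; chars 27.
Subsquare (5′×2.5′, letters a–x): 1.7906/0.0833333 → 21 → v, 0.2368/0.0416667 → 5 → f; chars vf.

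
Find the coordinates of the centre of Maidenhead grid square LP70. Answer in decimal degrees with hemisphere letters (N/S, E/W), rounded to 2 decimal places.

60.50° N, 55.00° E

Field L=11, P=15: +11·20° lon, +15·10° lat → SW at lon 40°, lat 60°.
Square 7, 0: +7·2° lon, +0·1° lat → SW at lon 54°, lat 60°.
Cell spans 2° lon × 1° lat. Centre is SW corner plus half of each.
latitude 60.50° N, longitude 55.00° E.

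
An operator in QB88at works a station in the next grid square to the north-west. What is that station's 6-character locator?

QB78xu

Longitude subsquare a = 0; −1 → -1, wraps to 23 = x, carry into square.
Longitude square 8; −1 → 7.
Latitude subsquare t = 19; +1 → 20 = u.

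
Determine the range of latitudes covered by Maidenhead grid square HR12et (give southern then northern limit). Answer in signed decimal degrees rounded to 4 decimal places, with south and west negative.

Field H=7, R=17: +7·20° lon, +17·10° lat → SW at lon -40°, lat 80°.
Square 1, 2: +1·2° lon, +2·1° lat → SW at lon -38°, lat 82°.
Subsquare e=4, t=19: +4·0.0833333° lon, +19·0.0416667° lat → SW at lon -37.6667°, lat 82.7917°.
Cell spans 0.0833333° lon × 0.0416667° lat.
south 82.7917, north 82.8333.

82.7917, 82.8333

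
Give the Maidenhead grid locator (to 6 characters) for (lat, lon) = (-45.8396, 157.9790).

QE84xd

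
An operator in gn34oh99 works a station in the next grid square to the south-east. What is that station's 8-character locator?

Longitude extended square 9; +1 → 10, wraps to 0, carry into subsquare.
Longitude subsquare o = 14; +1 → 15 = p.
Latitude extended square 9; −1 → 8.

GN34ph08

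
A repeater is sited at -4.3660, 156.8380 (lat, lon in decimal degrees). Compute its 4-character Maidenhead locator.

QI85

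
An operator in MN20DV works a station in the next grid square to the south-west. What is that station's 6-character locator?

Longitude subsquare d = 3; −1 → 2 = c.
Latitude subsquare v = 21; −1 → 20 = u.

MN20cu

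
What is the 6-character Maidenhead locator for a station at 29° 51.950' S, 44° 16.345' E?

LG20dd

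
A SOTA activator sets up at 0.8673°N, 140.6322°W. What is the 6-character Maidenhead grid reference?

Add 180° to longitude and 90° to latitude: 39.3678, 90.8673.
Field: lon ⌊39.3678/20⌋ = 1 → B; lat ⌊90.8673/10⌋ = 9 → J.
Square: lon ⌊19.3678/2⌋ = 9; lat ⌊0.8673/1⌋ = 0.
Subsquare: lon ⌊1.3678/0.0833333⌋ = 16 → q; lat ⌊0.8673/0.0416667⌋ = 20 → u.

BJ90qu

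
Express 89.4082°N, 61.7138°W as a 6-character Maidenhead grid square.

Add 180° to longitude and 90° to latitude: 118.2862, 179.4082.
Field: 118.2862/20 → 5 → F, 179.4082/10 → 17 → R; chars FR.
Square: 18.2862/2 → 9, 9.4082/1 → 9; chars 99.
Subsquare: 0.2862/0.0833333 → 3 → d, 0.4082/0.0416667 → 9 → j; chars dj.

FR99dj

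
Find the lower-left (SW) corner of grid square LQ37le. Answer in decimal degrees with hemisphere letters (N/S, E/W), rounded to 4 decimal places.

Field L=11, Q=16: +11·20° lon, +16·10° lat → SW at lon 40°, lat 70°.
Square 3, 7: +3·2° lon, +7·1° lat → SW at lon 46°, lat 77°.
Subsquare l=11, e=4: +11·0.0833333° lon, +4·0.0416667° lat → SW at lon 46.9167°, lat 77.1667°.
latitude 77.1667° N, longitude 46.9167° E.

77.1667° N, 46.9167° E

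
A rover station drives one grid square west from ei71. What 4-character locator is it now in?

EI61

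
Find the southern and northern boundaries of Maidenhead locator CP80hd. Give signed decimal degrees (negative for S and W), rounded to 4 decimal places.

60.1250, 60.1667

Field C=2, P=15: +2·20° lon, +15·10° lat → SW at lon -140°, lat 60°.
Square 8, 0: +8·2° lon, +0·1° lat → SW at lon -124°, lat 60°.
Subsquare h=7, d=3: +7·0.0833333° lon, +3·0.0416667° lat → SW at lon -123.417°, lat 60.125°.
Cell spans 0.0833333° lon × 0.0416667° lat.
south 60.1250, north 60.1667.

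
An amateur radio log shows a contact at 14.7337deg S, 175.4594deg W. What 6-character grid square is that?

AH25gg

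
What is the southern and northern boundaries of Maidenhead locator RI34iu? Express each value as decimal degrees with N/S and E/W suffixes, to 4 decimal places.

5.1667° S, 5.1250° S

Field R=17, I=8: +17·20° lon, +8·10° lat → SW at lon 160°, lat -10°.
Square 3, 4: +3·2° lon, +4·1° lat → SW at lon 166°, lat -6°.
Subsquare i=8, u=20: +8·0.0833333° lon, +20·0.0416667° lat → SW at lon 166.667°, lat -5.16667°.
Cell spans 0.0833333° lon × 0.0416667° lat.
south 5.1667° S, north 5.1250° S.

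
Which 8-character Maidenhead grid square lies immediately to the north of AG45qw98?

Latitude extended square 8; +1 → 9.
The longitude characters are unchanged.

AG45qw99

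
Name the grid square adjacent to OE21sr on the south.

OE21sq

Latitude subsquare r = 17; −1 → 16 = q.
The longitude characters are unchanged.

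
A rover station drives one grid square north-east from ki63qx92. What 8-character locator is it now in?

KI63rx03

Longitude extended square 9; +1 → 10, wraps to 0, carry into subsquare.
Longitude subsquare q = 16; +1 → 17 = r.
Latitude extended square 2; +1 → 3.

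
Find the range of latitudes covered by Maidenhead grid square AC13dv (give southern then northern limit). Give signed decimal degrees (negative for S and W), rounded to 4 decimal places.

-66.1250, -66.0833

Field A=0, C=2: +0·20° lon, +2·10° lat → SW at lon -180°, lat -70°.
Square 1, 3: +1·2° lon, +3·1° lat → SW at lon -178°, lat -67°.
Subsquare d=3, v=21: +3·0.0833333° lon, +21·0.0416667° lat → SW at lon -177.75°, lat -66.125°.
Cell spans 0.0833333° lon × 0.0416667° lat.
south -66.1250, north -66.0833.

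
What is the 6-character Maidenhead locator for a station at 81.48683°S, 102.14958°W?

Add 180° to longitude and 90° to latitude: 77.8504, 8.5132.
Field: lon ⌊77.8504/20⌋ = 3 → D; lat ⌊8.5132/10⌋ = 0 → A.
Square: lon ⌊17.8504/2⌋ = 8; lat ⌊8.5132/1⌋ = 8.
Subsquare: lon ⌊1.8504/0.0833333⌋ = 22 → w; lat ⌊0.5132/0.0416667⌋ = 12 → m.

DA88wm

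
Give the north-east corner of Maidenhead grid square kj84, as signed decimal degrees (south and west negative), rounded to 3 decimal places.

5.000, 38.000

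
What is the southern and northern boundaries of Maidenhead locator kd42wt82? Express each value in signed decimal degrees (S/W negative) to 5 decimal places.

Field K=10, D=3: +10·20° lon, +3·10° lat → SW at lon 20°, lat -60°.
Square 4, 2: +4·2° lon, +2·1° lat → SW at lon 28°, lat -58°.
Subsquare w=22, t=19: +22·0.0833333° lon, +19·0.0416667° lat → SW at lon 29.8333°, lat -57.2083°.
Extended square 8, 2: +8·0.00833333° lon, +2·0.00416667° lat → SW at lon 29.9°, lat -57.2°.
Cell spans 0.00833333° lon × 0.00416667° lat.
south -57.20000, north -57.19583.

-57.20000, -57.19583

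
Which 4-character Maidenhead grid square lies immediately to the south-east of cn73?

CN82

Longitude square 7; +1 → 8.
Latitude square 3; −1 → 2.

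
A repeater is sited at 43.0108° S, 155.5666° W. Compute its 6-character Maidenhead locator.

BE26fx

Offset from 180°W / 90°S: lon 24.4334°, lat 46.9892°.
Field (20°×10°, letters A–R): lon ⌊24.4334/20⌋ = 1 → B; lat ⌊46.9892/10⌋ = 4 → E.
Square (2°×1°, digits 0–9): lon ⌊4.4334/2⌋ = 2; lat ⌊6.9892/1⌋ = 6.
Subsquare (5′×2.5′, letters a–x): lon ⌊0.4334/0.0833333⌋ = 5 → f; lat ⌊0.9892/0.0416667⌋ = 23 → x.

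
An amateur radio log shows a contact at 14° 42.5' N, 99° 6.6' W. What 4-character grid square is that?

Offset from 180°W / 90°S: lon 80.89°, lat 104.71°.
Field: 80.89/20 → 4 → E, 104.71/10 → 10 → K; chars EK.
Square: 0.89/2 → 0, 4.71/1 → 4; chars 04.

EK04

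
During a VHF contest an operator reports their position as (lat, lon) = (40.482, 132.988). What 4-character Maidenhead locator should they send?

PN60

Offset from 180°W / 90°S: lon 312.99°, lat 130.48°.
Field (20°×10°, letters A–R): 312.99/20 → 15 → P, 130.48/10 → 13 → N; chars PN.
Square (2°×1°, digits 0–9): 12.99/2 → 6, 0.48/1 → 0; chars 60.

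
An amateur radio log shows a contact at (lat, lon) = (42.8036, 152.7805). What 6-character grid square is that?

QN62jt

Shift to the Maidenhead origin (180°W, 90°S): lon 332.7805, lat 132.8036.
Field: 332.7805/20 → 16 → Q, 132.8036/10 → 13 → N; chars QN.
Square: 12.7805/2 → 6, 2.8036/1 → 2; chars 62.
Subsquare: 0.7805/0.0833333 → 9 → j, 0.8036/0.0416667 → 19 → t; chars jt.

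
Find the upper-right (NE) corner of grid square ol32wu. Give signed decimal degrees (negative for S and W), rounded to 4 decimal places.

22.8750, 107.9167

Field O=14, L=11: +14·20° lon, +11·10° lat → SW at lon 100°, lat 20°.
Square 3, 2: +3·2° lon, +2·1° lat → SW at lon 106°, lat 22°.
Subsquare w=22, u=20: +22·0.0833333° lon, +20·0.0416667° lat → SW at lon 107.833°, lat 22.8333°.
Cell spans 0.0833333° lon × 0.0416667° lat. NE corner is SW corner plus one full cell.
latitude 22.8750, longitude 107.9167.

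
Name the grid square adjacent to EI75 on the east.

EI85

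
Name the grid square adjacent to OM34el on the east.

Longitude subsquare e = 4; +1 → 5 = f.
The latitude characters are unchanged.

OM34fl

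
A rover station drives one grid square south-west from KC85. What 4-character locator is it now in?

KC74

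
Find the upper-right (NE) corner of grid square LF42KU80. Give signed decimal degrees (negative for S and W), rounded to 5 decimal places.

Field L=11, F=5: +11·20° lon, +5·10° lat → SW at lon 40°, lat -40°.
Square 4, 2: +4·2° lon, +2·1° lat → SW at lon 48°, lat -38°.
Subsquare k=10, u=20: +10·0.0833333° lon, +20·0.0416667° lat → SW at lon 48.8333°, lat -37.1667°.
Extended square 8, 0: +8·0.00833333° lon, +0·0.00416667° lat → SW at lon 48.9°, lat -37.1667°.
Cell spans 0.00833333° lon × 0.00416667° lat. NE corner is SW corner plus one full cell.
latitude -37.16250, longitude 48.90833.

-37.16250, 48.90833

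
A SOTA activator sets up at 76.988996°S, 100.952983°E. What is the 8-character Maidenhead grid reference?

OB03la42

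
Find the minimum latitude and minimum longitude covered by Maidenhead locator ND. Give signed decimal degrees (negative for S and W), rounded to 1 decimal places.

Field N=13, D=3: +13·20° lon, +3·10° lat → SW at lon 80°, lat -60°.
latitude -60.0, longitude 80.0.

-60.0, 80.0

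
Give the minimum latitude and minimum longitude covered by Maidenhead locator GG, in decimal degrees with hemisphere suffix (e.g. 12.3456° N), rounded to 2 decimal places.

Field G=6, G=6: +6·20° lon, +6·10° lat → SW at lon -60°, lat -30°.
latitude 30.00° S, longitude 60.00° W.

30.00° S, 60.00° W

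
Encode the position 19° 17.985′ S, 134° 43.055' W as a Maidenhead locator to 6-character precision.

CH20pq

Add 180° to longitude and 90° to latitude: 45.2824, 70.7002.
Field (20°×10°, letters A–R): lon ⌊45.2824/20⌋ = 2 → C; lat ⌊70.7002/10⌋ = 7 → H.
Square (2°×1°, digits 0–9): lon ⌊5.2824/2⌋ = 2; lat ⌊0.7002/1⌋ = 0.
Subsquare (5′×2.5′, letters a–x): lon ⌊1.2824/0.0833333⌋ = 15 → p; lat ⌊0.7002/0.0416667⌋ = 16 → q.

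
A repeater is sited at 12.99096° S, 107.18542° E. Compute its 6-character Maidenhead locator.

OH37oa

Offset from 180°W / 90°S: lon 287.1854°, lat 77.0090°.
Field: 287.1854/20 → 14 → O, 77.0090/10 → 7 → H; chars OH.
Square: 7.1854/2 → 3, 7.0090/1 → 7; chars 37.
Subsquare: 1.1854/0.0833333 → 14 → o, 0.0090/0.0416667 → 0 → a; chars oa.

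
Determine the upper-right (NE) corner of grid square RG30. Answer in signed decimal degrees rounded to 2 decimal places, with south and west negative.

Field R=17, G=6: +17·20° lon, +6·10° lat → SW at lon 160°, lat -30°.
Square 3, 0: +3·2° lon, +0·1° lat → SW at lon 166°, lat -30°.
Cell spans 2° lon × 1° lat. NE corner is SW corner plus one full cell.
latitude -29.00, longitude 168.00.

-29.00, 168.00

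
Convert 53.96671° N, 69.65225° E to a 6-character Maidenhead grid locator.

Offset from 180°W / 90°S: lon 249.6522°, lat 143.9667°.
Field: 249.6522/20 → 12 → M, 143.9667/10 → 14 → O; chars MO.
Square: 9.6522/2 → 4, 3.9667/1 → 3; chars 43.
Subsquare: 1.6522/0.0833333 → 19 → t, 0.9667/0.0416667 → 23 → x; chars tx.

MO43tx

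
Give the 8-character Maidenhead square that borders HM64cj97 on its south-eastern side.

Longitude extended square 9; +1 → 10, wraps to 0, carry into subsquare.
Longitude subsquare c = 2; +1 → 3 = d.
Latitude extended square 7; −1 → 6.

HM64dj06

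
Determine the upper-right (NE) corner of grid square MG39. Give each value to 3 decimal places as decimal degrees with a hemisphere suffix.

Field M=12, G=6: +12·20° lon, +6·10° lat → SW at lon 60°, lat -30°.
Square 3, 9: +3·2° lon, +9·1° lat → SW at lon 66°, lat -21°.
Cell spans 2° lon × 1° lat. NE corner is SW corner plus one full cell.
latitude 20.000° S, longitude 68.000° E.

20.000° S, 68.000° E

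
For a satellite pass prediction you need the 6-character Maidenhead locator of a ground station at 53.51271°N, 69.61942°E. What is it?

MO43tm

Add 180° to longitude and 90° to latitude: 249.6194, 143.5127.
Field: 249.6194/20 → 12 → M, 143.5127/10 → 14 → O; chars MO.
Square: 9.6194/2 → 4, 3.5127/1 → 3; chars 43.
Subsquare: 1.6194/0.0833333 → 19 → t, 0.5127/0.0416667 → 12 → m; chars tm.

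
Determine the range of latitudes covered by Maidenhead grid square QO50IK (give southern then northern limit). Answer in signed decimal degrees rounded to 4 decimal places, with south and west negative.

Field Q=16, O=14: +16·20° lon, +14·10° lat → SW at lon 140°, lat 50°.
Square 5, 0: +5·2° lon, +0·1° lat → SW at lon 150°, lat 50°.
Subsquare i=8, k=10: +8·0.0833333° lon, +10·0.0416667° lat → SW at lon 150.667°, lat 50.4167°.
Cell spans 0.0833333° lon × 0.0416667° lat.
south 50.4167, north 50.4583.

50.4167, 50.4583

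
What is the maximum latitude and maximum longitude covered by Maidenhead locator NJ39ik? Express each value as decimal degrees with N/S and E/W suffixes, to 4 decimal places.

Field N=13, J=9: +13·20° lon, +9·10° lat → SW at lon 80°, lat 0°.
Square 3, 9: +3·2° lon, +9·1° lat → SW at lon 86°, lat 9°.
Subsquare i=8, k=10: +8·0.0833333° lon, +10·0.0416667° lat → SW at lon 86.6667°, lat 9.41667°.
Cell spans 0.0833333° lon × 0.0416667° lat. NE corner is SW corner plus one full cell.
latitude 9.4583° N, longitude 86.7500° E.

9.4583° N, 86.7500° E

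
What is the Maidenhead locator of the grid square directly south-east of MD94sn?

Longitude subsquare s = 18; +1 → 19 = t.
Latitude subsquare n = 13; −1 → 12 = m.

MD94tm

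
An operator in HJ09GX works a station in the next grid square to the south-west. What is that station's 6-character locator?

HJ09fw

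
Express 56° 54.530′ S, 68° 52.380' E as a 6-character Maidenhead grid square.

MD43kc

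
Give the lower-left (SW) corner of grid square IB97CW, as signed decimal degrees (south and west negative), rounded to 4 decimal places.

Field I=8, B=1: +8·20° lon, +1·10° lat → SW at lon -20°, lat -80°.
Square 9, 7: +9·2° lon, +7·1° lat → SW at lon -2°, lat -73°.
Subsquare c=2, w=22: +2·0.0833333° lon, +22·0.0416667° lat → SW at lon -1.83333°, lat -72.0833°.
latitude -72.0833, longitude -1.8333.

-72.0833, -1.8333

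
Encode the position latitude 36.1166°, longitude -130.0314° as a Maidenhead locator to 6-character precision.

CM46xc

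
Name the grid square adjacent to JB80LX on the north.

JB81la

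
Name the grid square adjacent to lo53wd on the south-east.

Longitude subsquare w = 22; +1 → 23 = x.
Latitude subsquare d = 3; −1 → 2 = c.

LO53xc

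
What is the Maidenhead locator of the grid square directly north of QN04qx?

QN05qa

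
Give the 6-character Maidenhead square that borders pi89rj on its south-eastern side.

PI89si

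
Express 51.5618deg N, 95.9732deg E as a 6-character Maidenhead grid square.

NO71xn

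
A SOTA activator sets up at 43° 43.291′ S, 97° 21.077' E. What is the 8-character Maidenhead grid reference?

Shift to the Maidenhead origin (180°W, 90°S): lon 277.35128, lat 46.27848.
Field: 277.35128/20 → 13 → N, 46.27848/10 → 4 → E; chars NE.
Square: 17.35128/2 → 8, 6.27848/1 → 6; chars 86.
Subsquare: 1.35128/0.0833333 → 16 → q, 0.27848/0.0416667 → 6 → g; chars qg.
Extended square: 0.01795/0.00833333 → 2, 0.02848/0.00416667 → 6; chars 26.

NE86qg26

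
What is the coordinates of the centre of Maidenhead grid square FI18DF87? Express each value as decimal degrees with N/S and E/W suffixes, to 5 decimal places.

1.76042° S, 77.67917° W

Field F=5, I=8: +5·20° lon, +8·10° lat → SW at lon -80°, lat -10°.
Square 1, 8: +1·2° lon, +8·1° lat → SW at lon -78°, lat -2°.
Subsquare d=3, f=5: +3·0.0833333° lon, +5·0.0416667° lat → SW at lon -77.75°, lat -1.79167°.
Extended square 8, 7: +8·0.00833333° lon, +7·0.00416667° lat → SW at lon -77.6833°, lat -1.7625°.
Cell spans 0.00833333° lon × 0.00416667° lat. Centre is SW corner plus half of each.
latitude 1.76042° S, longitude 77.67917° W.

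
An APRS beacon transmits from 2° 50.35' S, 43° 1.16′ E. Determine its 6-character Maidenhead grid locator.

LI17md

Add 180° to longitude and 90° to latitude: 223.0193, 87.1608.
Field: lon ⌊223.0193/20⌋ = 11 → L; lat ⌊87.1608/10⌋ = 8 → I.
Square: lon ⌊3.0193/2⌋ = 1; lat ⌊7.1608/1⌋ = 7.
Subsquare: lon ⌊1.0193/0.0833333⌋ = 12 → m; lat ⌊0.1608/0.0416667⌋ = 3 → d.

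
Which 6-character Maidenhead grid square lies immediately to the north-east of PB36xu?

Longitude subsquare x = 23; +1 → 24, wraps to 0 = a, carry into square.
Longitude square 3; +1 → 4.
Latitude subsquare u = 20; +1 → 21 = v.

PB46av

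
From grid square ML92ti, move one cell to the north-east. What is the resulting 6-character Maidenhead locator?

Longitude subsquare t = 19; +1 → 20 = u.
Latitude subsquare i = 8; +1 → 9 = j.

ML92uj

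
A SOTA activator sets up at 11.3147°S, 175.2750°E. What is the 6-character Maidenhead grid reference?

RH78pq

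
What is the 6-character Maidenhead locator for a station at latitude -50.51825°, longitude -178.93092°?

Shift to the Maidenhead origin (180°W, 90°S): lon 1.0691, lat 39.4817.
Field (20°×10°, letters A–R): 1.0691/20 → 0 → A, 39.4817/10 → 3 → D; chars AD.
Square (2°×1°, digits 0–9): 1.0691/2 → 0, 9.4817/1 → 9; chars 09.
Subsquare (5′×2.5′, letters a–x): 1.0691/0.0833333 → 12 → m, 0.4817/0.0416667 → 11 → l; chars ml.

AD09ml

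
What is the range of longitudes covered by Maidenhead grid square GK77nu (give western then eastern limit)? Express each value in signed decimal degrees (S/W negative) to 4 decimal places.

Field G=6, K=10: +6·20° lon, +10·10° lat → SW at lon -60°, lat 10°.
Square 7, 7: +7·2° lon, +7·1° lat → SW at lon -46°, lat 17°.
Subsquare n=13, u=20: +13·0.0833333° lon, +20·0.0416667° lat → SW at lon -44.9167°, lat 17.8333°.
Cell spans 0.0833333° lon × 0.0416667° lat.
west -44.9167, east -44.8333.

-44.9167, -44.8333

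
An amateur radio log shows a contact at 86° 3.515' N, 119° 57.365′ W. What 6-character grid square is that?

DR06ab

Offset from 180°W / 90°S: lon 60.0439°, lat 176.0586°.
Field: 60.0439/20 → 3 → D, 176.0586/10 → 17 → R; chars DR.
Square: 0.0439/2 → 0, 6.0586/1 → 6; chars 06.
Subsquare: 0.0439/0.0833333 → 0 → a, 0.0586/0.0416667 → 1 → b; chars ab.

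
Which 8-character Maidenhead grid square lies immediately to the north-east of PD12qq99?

Longitude extended square 9; +1 → 10, wraps to 0, carry into subsquare.
Longitude subsquare q = 16; +1 → 17 = r.
Latitude extended square 9; +1 → 10, wraps to 0, carry into subsquare.
Latitude subsquare q = 16; +1 → 17 = r.

PD12rr00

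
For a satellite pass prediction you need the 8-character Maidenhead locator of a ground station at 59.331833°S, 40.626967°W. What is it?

Shift to the Maidenhead origin (180°W, 90°S): lon 139.37303, lat 30.66817.
Field: lon ⌊139.37303/20⌋ = 6 → G; lat ⌊30.66817/10⌋ = 3 → D.
Square: lon ⌊19.37303/2⌋ = 9; lat ⌊0.66817/1⌋ = 0.
Subsquare: lon ⌊1.37303/0.0833333⌋ = 16 → q; lat ⌊0.66817/0.0416667⌋ = 16 → q.
Extended square: lon ⌊0.03970/0.00833333⌋ = 4; lat ⌊0.00150/0.00416667⌋ = 0.

GD90qq40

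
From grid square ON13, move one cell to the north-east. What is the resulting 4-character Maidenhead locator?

Longitude square 1; +1 → 2.
Latitude square 3; +1 → 4.

ON24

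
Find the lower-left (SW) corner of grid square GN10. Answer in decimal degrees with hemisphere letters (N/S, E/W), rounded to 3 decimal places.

Field G=6, N=13: +6·20° lon, +13·10° lat → SW at lon -60°, lat 40°.
Square 1, 0: +1·2° lon, +0·1° lat → SW at lon -58°, lat 40°.
latitude 40.000° N, longitude 58.000° W.

40.000° N, 58.000° W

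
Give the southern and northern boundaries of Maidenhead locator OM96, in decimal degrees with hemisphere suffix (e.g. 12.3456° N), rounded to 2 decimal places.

36.00° N, 37.00° N

Field O=14, M=12: +14·20° lon, +12·10° lat → SW at lon 100°, lat 30°.
Square 9, 6: +9·2° lon, +6·1° lat → SW at lon 118°, lat 36°.
Cell spans 2° lon × 1° lat.
south 36.00° N, north 37.00° N.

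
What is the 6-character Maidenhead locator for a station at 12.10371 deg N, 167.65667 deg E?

RK32tc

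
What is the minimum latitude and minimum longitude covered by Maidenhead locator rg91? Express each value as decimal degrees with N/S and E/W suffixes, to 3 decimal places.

29.000° S, 178.000° E

Field R=17, G=6: +17·20° lon, +6·10° lat → SW at lon 160°, lat -30°.
Square 9, 1: +9·2° lon, +1·1° lat → SW at lon 178°, lat -29°.
latitude 29.000° S, longitude 178.000° E.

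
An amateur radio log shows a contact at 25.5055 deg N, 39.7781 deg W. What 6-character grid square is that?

HL05cm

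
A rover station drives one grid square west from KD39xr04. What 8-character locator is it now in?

KD39wr94

Longitude extended square 0; −1 → -1, wraps to 9, carry into subsquare.
Longitude subsquare x = 23; −1 → 22 = w.
The latitude characters are unchanged.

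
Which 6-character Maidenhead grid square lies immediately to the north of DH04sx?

DH05sa

Latitude subsquare x = 23; +1 → 24, wraps to 0 = a, carry into square.
Latitude square 4; +1 → 5.
The longitude characters are unchanged.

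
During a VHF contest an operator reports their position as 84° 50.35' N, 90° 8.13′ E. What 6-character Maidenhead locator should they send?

NR54bu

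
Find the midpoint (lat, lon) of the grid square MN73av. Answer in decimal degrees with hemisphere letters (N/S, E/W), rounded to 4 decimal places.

Field M=12, N=13: +12·20° lon, +13·10° lat → SW at lon 60°, lat 40°.
Square 7, 3: +7·2° lon, +3·1° lat → SW at lon 74°, lat 43°.
Subsquare a=0, v=21: +0·0.0833333° lon, +21·0.0416667° lat → SW at lon 74°, lat 43.875°.
Cell spans 0.0833333° lon × 0.0416667° lat. Centre is SW corner plus half of each.
latitude 43.8958° N, longitude 74.0417° E.

43.8958° N, 74.0417° E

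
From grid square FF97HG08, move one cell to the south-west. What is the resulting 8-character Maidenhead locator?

FF97gg97

Longitude extended square 0; −1 → -1, wraps to 9, carry into subsquare.
Longitude subsquare h = 7; −1 → 6 = g.
Latitude extended square 8; −1 → 7.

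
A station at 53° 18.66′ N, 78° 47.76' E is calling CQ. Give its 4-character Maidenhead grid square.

MO93

Offset from 180°W / 90°S: lon 258.80°, lat 143.31°.
Field: 258.80/20 → 12 → M, 143.31/10 → 14 → O; chars MO.
Square: 18.80/2 → 9, 3.31/1 → 3; chars 93.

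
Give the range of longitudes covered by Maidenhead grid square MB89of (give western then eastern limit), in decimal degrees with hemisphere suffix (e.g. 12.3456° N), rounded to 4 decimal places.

Field M=12, B=1: +12·20° lon, +1·10° lat → SW at lon 60°, lat -80°.
Square 8, 9: +8·2° lon, +9·1° lat → SW at lon 76°, lat -71°.
Subsquare o=14, f=5: +14·0.0833333° lon, +5·0.0416667° lat → SW at lon 77.1667°, lat -70.7917°.
Cell spans 0.0833333° lon × 0.0416667° lat.
west 77.1667° E, east 77.2500° E.

77.1667° E, 77.2500° E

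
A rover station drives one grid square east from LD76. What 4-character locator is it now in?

LD86

Longitude square 7; +1 → 8.
The latitude characters are unchanged.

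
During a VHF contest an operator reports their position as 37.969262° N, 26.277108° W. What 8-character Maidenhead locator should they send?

HM67ux62

Offset from 180°W / 90°S: lon 153.72289°, lat 127.96926°.
Field: lon ⌊153.72289/20⌋ = 7 → H; lat ⌊127.96926/10⌋ = 12 → M.
Square: lon ⌊13.72289/2⌋ = 6; lat ⌊7.96926/1⌋ = 7.
Subsquare: lon ⌊1.72289/0.0833333⌋ = 20 → u; lat ⌊0.96926/0.0416667⌋ = 23 → x.
Extended square: lon ⌊0.05623/0.00833333⌋ = 6; lat ⌊0.01093/0.00416667⌋ = 2.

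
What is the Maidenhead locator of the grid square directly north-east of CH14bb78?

CH14bb89

Longitude extended square 7; +1 → 8.
Latitude extended square 8; +1 → 9.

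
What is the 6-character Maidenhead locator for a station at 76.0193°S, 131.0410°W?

Shift to the Maidenhead origin (180°W, 90°S): lon 48.9590, lat 13.9807.
Field: 48.9590/20 → 2 → C, 13.9807/10 → 1 → B; chars CB.
Square: 8.9590/2 → 4, 3.9807/1 → 3; chars 43.
Subsquare: 0.9590/0.0833333 → 11 → l, 0.9807/0.0416667 → 23 → x; chars lx.

CB43lx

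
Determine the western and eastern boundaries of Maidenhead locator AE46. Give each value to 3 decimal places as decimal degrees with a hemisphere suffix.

172.000° W, 170.000° W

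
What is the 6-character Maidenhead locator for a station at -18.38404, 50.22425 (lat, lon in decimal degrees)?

LH51co

Shift to the Maidenhead origin (180°W, 90°S): lon 230.2242, lat 71.6160.
Field (20°×10°, letters A–R): lon ⌊230.2242/20⌋ = 11 → L; lat ⌊71.6160/10⌋ = 7 → H.
Square (2°×1°, digits 0–9): lon ⌊10.2242/2⌋ = 5; lat ⌊1.6160/1⌋ = 1.
Subsquare (5′×2.5′, letters a–x): lon ⌊0.2242/0.0833333⌋ = 2 → c; lat ⌊0.6160/0.0416667⌋ = 14 → o.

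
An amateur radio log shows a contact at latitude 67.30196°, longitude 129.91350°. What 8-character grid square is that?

PP47wh92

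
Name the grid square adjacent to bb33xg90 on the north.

BB33xg91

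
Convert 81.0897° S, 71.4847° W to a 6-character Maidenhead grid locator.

Add 180° to longitude and 90° to latitude: 108.5153, 8.9103.
Field (20°×10°, letters A–R): lon ⌊108.5153/20⌋ = 5 → F; lat ⌊8.9103/10⌋ = 0 → A.
Square (2°×1°, digits 0–9): lon ⌊8.5153/2⌋ = 4; lat ⌊8.9103/1⌋ = 8.
Subsquare (5′×2.5′, letters a–x): lon ⌊0.5153/0.0833333⌋ = 6 → g; lat ⌊0.9103/0.0416667⌋ = 21 → v.

FA48gv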